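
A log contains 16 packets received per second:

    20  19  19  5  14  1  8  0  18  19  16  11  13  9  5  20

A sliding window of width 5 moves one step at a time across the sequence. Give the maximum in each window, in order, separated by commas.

Sliding a size-5 window across the 16 values:
(20, 19, 19, 5, 14) → max 20
(19, 19, 5, 14, 1) → max 19
(19, 5, 14, 1, 8) → max 19
(5, 14, 1, 8, 0) → max 14
(14, 1, 8, 0, 18) → max 18
(1, 8, 0, 18, 19) → max 19
(8, 0, 18, 19, 16) → max 19
(0, 18, 19, 16, 11) → max 19
(18, 19, 16, 11, 13) → max 19
(19, 16, 11, 13, 9) → max 19
(16, 11, 13, 9, 5) → max 16
(11, 13, 9, 5, 20) → max 20

20, 19, 19, 14, 18, 19, 19, 19, 19, 19, 16, 20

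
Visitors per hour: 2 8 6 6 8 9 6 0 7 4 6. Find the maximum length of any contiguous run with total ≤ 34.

6

[2] sum 2 len 1
[2, 8] sum 10 len 2
[2, 8, 6] sum 16 len 3
[2, 8, 6, 6] sum 22 len 4
[2, 8, 6, 6, 8] sum 30 len 5
[6, 6, 8, 9] sum 29 len 4
[6, 8, 9, 6] sum 29 len 4
[6, 8, 9, 6, 0] sum 29 len 5
[8, 9, 6, 0, 7] sum 30 len 5
[8, 9, 6, 0, 7, 4] sum 34 len 6
[9, 6, 0, 7, 4, 6] sum 32 len 6
Longest length seen: 6.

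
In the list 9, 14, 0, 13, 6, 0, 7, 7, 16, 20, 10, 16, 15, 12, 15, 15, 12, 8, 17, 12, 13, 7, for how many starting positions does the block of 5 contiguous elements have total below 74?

[9, 14, 0, 13, 6] → sum 42  < 74 ✓
[14, 0, 13, 6, 0] → sum 33  < 74 ✓
[0, 13, 6, 0, 7] → sum 26  < 74 ✓
[13, 6, 0, 7, 7] → sum 33  < 74 ✓
[6, 0, 7, 7, 16] → sum 36  < 74 ✓
[0, 7, 7, 16, 20] → sum 50  < 74 ✓
[7, 7, 16, 20, 10] → sum 60  < 74 ✓
[7, 16, 20, 10, 16] → sum 69  < 74 ✓
[16, 20, 10, 16, 15] → sum 77
[20, 10, 16, 15, 12] → sum 73  < 74 ✓
[10, 16, 15, 12, 15] → sum 68  < 74 ✓
[16, 15, 12, 15, 15] → sum 73  < 74 ✓
[15, 12, 15, 15, 12] → sum 69  < 74 ✓
[12, 15, 15, 12, 8] → sum 62  < 74 ✓
[15, 15, 12, 8, 17] → sum 67  < 74 ✓
[15, 12, 8, 17, 12] → sum 64  < 74 ✓
[12, 8, 17, 12, 13] → sum 62  < 74 ✓
[8, 17, 12, 13, 7] → sum 57  < 74 ✓
17 windows satisfy the condition.

17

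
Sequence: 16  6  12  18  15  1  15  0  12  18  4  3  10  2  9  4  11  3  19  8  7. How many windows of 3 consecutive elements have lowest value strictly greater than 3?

[16, 6, 12] → min 6  > 3 ✓
[6, 12, 18] → min 6  > 3 ✓
[12, 18, 15] → min 12  > 3 ✓
[18, 15, 1] → min 1
[15, 1, 15] → min 1
[1, 15, 0] → min 0
[15, 0, 12] → min 0
[0, 12, 18] → min 0
[12, 18, 4] → min 4  > 3 ✓
[18, 4, 3] → min 3
[4, 3, 10] → min 3
[3, 10, 2] → min 2
[10, 2, 9] → min 2
[2, 9, 4] → min 2
[9, 4, 11] → min 4  > 3 ✓
[4, 11, 3] → min 3
[11, 3, 19] → min 3
[3, 19, 8] → min 3
[19, 8, 7] → min 7  > 3 ✓
6 windows satisfy the condition.

6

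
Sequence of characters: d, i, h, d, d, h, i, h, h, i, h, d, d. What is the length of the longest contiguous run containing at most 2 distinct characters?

6

add d: window [d] (1 distinct), len 1
add i: window [d, i] (2 distinct), len 2
add h: window [i, h] (2 distinct), len 2
add d: window [h, d] (2 distinct), len 2
add d: window [h, d, d] (2 distinct), len 3
add h: window [h, d, d, h] (2 distinct), len 4
add i: window [h, i] (2 distinct), len 2
add h: window [h, i, h] (2 distinct), len 3
add h: window [h, i, h, h] (2 distinct), len 4
add i: window [h, i, h, h, i] (2 distinct), len 5
add h: window [h, i, h, h, i, h] (2 distinct), len 6
add d: window [h, d] (2 distinct), len 2
add d: window [h, d, d] (2 distinct), len 3
Longest length with ≤2 distinct: 6.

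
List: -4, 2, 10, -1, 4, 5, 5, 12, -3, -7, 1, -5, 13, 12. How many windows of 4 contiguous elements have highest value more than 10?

6

(-4, 2, 10, -1) → max 10
(2, 10, -1, 4) → max 10
(10, -1, 4, 5) → max 10
(-1, 4, 5, 5) → max 5
(4, 5, 5, 12) → max 12  > 10 ✓
(5, 5, 12, -3) → max 12  > 10 ✓
(5, 12, -3, -7) → max 12  > 10 ✓
(12, -3, -7, 1) → max 12  > 10 ✓
(-3, -7, 1, -5) → max 1
(-7, 1, -5, 13) → max 13  > 10 ✓
(1, -5, 13, 12) → max 13  > 10 ✓
6 windows satisfy the condition.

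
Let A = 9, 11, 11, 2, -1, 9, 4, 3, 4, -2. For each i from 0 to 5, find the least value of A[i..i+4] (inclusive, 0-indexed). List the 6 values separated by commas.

-1, -1, -1, -1, -1, -2

[9, 11, 11, 2, -1] → min -1
[11, 11, 2, -1, 9] → min -1
[11, 2, -1, 9, 4] → min -1
[2, -1, 9, 4, 3] → min -1
[-1, 9, 4, 3, 4] → min -1
[9, 4, 3, 4, -2] → min -2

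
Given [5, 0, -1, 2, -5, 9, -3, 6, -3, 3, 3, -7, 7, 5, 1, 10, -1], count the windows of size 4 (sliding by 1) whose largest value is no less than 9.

6

[5, 0, -1, 2] → max 5
[0, -1, 2, -5] → max 2
[-1, 2, -5, 9] → max 9  ≥ 9 ✓
[2, -5, 9, -3] → max 9  ≥ 9 ✓
[-5, 9, -3, 6] → max 9  ≥ 9 ✓
[9, -3, 6, -3] → max 9  ≥ 9 ✓
[-3, 6, -3, 3] → max 6
[6, -3, 3, 3] → max 6
[-3, 3, 3, -7] → max 3
[3, 3, -7, 7] → max 7
[3, -7, 7, 5] → max 7
[-7, 7, 5, 1] → max 7
[7, 5, 1, 10] → max 10  ≥ 9 ✓
[5, 1, 10, -1] → max 10  ≥ 9 ✓
6 windows satisfy the condition.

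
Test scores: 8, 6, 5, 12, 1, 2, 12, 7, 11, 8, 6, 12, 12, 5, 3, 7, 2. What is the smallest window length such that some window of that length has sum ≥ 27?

Extend right; whenever the sum reaches 27, record the length and shrink from the left:
add 8: running sum 8 < 27
add 6: running sum 14 < 27
add 5: running sum 19 < 27
add 12: shortest ending here [8, 6, 5, 12] sum 31, len 4
add 1: shortest ending here [8, 6, 5, 12, 1] sum 32, len 5
add 2: shortest ending here [8, 6, 5, 12, 1, 2] sum 34, len 6
add 12: shortest ending here [12, 1, 2, 12] sum 27, len 4
add 7: shortest ending here [12, 1, 2, 12, 7] sum 34, len 5
add 11: shortest ending here [12, 7, 11] sum 30, len 3
add 8: shortest ending here [12, 7, 11, 8] sum 38, len 4
add 6: shortest ending here [7, 11, 8, 6] sum 32, len 4
add 12: shortest ending here [11, 8, 6, 12] sum 37, len 4
add 12: shortest ending here [6, 12, 12] sum 30, len 3
add 5: shortest ending here [12, 12, 5] sum 29, len 3
add 3: shortest ending here [12, 12, 5, 3] sum 32, len 4
add 7: shortest ending here [12, 5, 3, 7] sum 27, len 4
add 2: shortest ending here [12, 5, 3, 7, 2] sum 29, len 5
Shortest qualifying length: 3.

3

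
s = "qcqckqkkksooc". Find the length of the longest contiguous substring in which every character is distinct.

3

add q: [q] len 1
add c: [q, c] len 2
add q (repeat q, move left end past it): [c, q] len 2
add c (repeat c, move left end past it): [q, c] len 2
add k: [q, c, k] len 3
add q (repeat q, move left end past it): [c, k, q] len 3
add k (repeat k, move left end past it): [q, k] len 2
add k (repeat k, move left end past it): [k] len 1
add k (repeat k, move left end past it): [k] len 1
add s: [k, s] len 2
add o: [k, s, o] len 3
add o (repeat o, move left end past it): [o] len 1
add c: [o, c] len 2
Longest all-distinct length: 3.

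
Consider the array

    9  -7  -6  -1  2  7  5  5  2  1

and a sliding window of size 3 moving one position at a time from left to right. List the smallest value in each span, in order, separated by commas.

-7, -7, -6, -1, 2, 5, 2, 1

(9, -7, -6) → min -7
(-7, -6, -1) → min -7
(-6, -1, 2) → min -6
(-1, 2, 7) → min -1
(2, 7, 5) → min 2
(7, 5, 5) → min 5
(5, 5, 2) → min 2
(5, 2, 1) → min 1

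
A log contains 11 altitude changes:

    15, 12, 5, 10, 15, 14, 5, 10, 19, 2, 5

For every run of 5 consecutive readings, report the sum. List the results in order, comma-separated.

57, 56, 49, 54, 63, 50, 41

15 12 5 10 15 → sum 57
12 5 10 15 14 → sum 56
5 10 15 14 5 → sum 49
10 15 14 5 10 → sum 54
15 14 5 10 19 → sum 63
14 5 10 19 2 → sum 50
5 10 19 2 5 → sum 41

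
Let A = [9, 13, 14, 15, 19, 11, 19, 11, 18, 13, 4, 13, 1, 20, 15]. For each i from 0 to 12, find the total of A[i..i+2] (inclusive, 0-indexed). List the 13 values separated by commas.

Sliding a size-3 window across the 15 values:
[9, 13, 14] → sum 36
[13, 14, 15] → sum 42
[14, 15, 19] → sum 48
[15, 19, 11] → sum 45
[19, 11, 19] → sum 49
[11, 19, 11] → sum 41
[19, 11, 18] → sum 48
[11, 18, 13] → sum 42
[18, 13, 4] → sum 35
[13, 4, 13] → sum 30
[4, 13, 1] → sum 18
[13, 1, 20] → sum 34
[1, 20, 15] → sum 36

36, 42, 48, 45, 49, 41, 48, 42, 35, 30, 18, 34, 36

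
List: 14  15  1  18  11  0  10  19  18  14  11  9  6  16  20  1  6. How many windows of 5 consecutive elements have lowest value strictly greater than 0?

14 15 1 18 11 → min 1  > 0 ✓
15 1 18 11 0 → min 0
1 18 11 0 10 → min 0
18 11 0 10 19 → min 0
11 0 10 19 18 → min 0
0 10 19 18 14 → min 0
10 19 18 14 11 → min 10  > 0 ✓
19 18 14 11 9 → min 9  > 0 ✓
18 14 11 9 6 → min 6  > 0 ✓
14 11 9 6 16 → min 6  > 0 ✓
11 9 6 16 20 → min 6  > 0 ✓
9 6 16 20 1 → min 1  > 0 ✓
6 16 20 1 6 → min 1  > 0 ✓
8 windows satisfy the condition.

8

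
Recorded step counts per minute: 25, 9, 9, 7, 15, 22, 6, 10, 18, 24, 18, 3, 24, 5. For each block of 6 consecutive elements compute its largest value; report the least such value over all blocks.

(25, 9, 9, 7, 15, 22) → max 25
(9, 9, 7, 15, 22, 6) → max 22
(9, 7, 15, 22, 6, 10) → max 22
(7, 15, 22, 6, 10, 18) → max 22
(15, 22, 6, 10, 18, 24) → max 24
(22, 6, 10, 18, 24, 18) → max 24
(6, 10, 18, 24, 18, 3) → max 24
(10, 18, 24, 18, 3, 24) → max 24
(18, 24, 18, 3, 24, 5) → max 24
Least of these is 22.

22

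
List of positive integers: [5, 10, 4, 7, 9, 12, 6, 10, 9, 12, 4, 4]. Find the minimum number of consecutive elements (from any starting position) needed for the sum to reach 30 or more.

add 5: running sum 5 < 30
add 10: running sum 15 < 30
add 4: running sum 19 < 30
add 7: running sum 26 < 30
end 4: [10, 4, 7, 9] sum 30, len 4
end 5: [4, 7, 9, 12] sum 32, len 4
end 6: [7, 9, 12, 6] sum 34, len 4
end 7: [9, 12, 6, 10] sum 37, len 4
end 8: [12, 6, 10, 9] sum 37, len 4
end 9: [10, 9, 12] sum 31, len 3
end 10: [10, 9, 12, 4] sum 35, len 4
end 11: [10, 9, 12, 4, 4] sum 39, len 5
Shortest qualifying length: 3.

3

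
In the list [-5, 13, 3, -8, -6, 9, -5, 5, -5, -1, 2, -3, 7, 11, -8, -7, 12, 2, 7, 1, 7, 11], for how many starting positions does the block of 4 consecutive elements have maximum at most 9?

9

[-5, 13, 3, -8] → max 13
[13, 3, -8, -6] → max 13
[3, -8, -6, 9] → max 9  ≤ 9 ✓
[-8, -6, 9, -5] → max 9  ≤ 9 ✓
[-6, 9, -5, 5] → max 9  ≤ 9 ✓
[9, -5, 5, -5] → max 9  ≤ 9 ✓
[-5, 5, -5, -1] → max 5  ≤ 9 ✓
[5, -5, -1, 2] → max 5  ≤ 9 ✓
[-5, -1, 2, -3] → max 2  ≤ 9 ✓
[-1, 2, -3, 7] → max 7  ≤ 9 ✓
[2, -3, 7, 11] → max 11
[-3, 7, 11, -8] → max 11
[7, 11, -8, -7] → max 11
[11, -8, -7, 12] → max 12
[-8, -7, 12, 2] → max 12
[-7, 12, 2, 7] → max 12
[12, 2, 7, 1] → max 12
[2, 7, 1, 7] → max 7  ≤ 9 ✓
[7, 1, 7, 11] → max 11
9 windows satisfy the condition.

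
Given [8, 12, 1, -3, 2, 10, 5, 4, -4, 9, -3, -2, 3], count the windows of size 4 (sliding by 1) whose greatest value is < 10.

4

(8, 12, 1, -3) → max 12
(12, 1, -3, 2) → max 12
(1, -3, 2, 10) → max 10
(-3, 2, 10, 5) → max 10
(2, 10, 5, 4) → max 10
(10, 5, 4, -4) → max 10
(5, 4, -4, 9) → max 9  < 10 ✓
(4, -4, 9, -3) → max 9  < 10 ✓
(-4, 9, -3, -2) → max 9  < 10 ✓
(9, -3, -2, 3) → max 9  < 10 ✓
4 windows satisfy the condition.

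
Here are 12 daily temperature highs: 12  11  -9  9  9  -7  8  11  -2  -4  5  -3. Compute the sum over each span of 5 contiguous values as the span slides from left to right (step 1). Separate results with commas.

32, 13, 10, 30, 19, 6, 18, 7

(12, 11, -9, 9, 9) → sum 32
(11, -9, 9, 9, -7) → sum 13
(-9, 9, 9, -7, 8) → sum 10
(9, 9, -7, 8, 11) → sum 30
(9, -7, 8, 11, -2) → sum 19
(-7, 8, 11, -2, -4) → sum 6
(8, 11, -2, -4, 5) → sum 18
(11, -2, -4, 5, -3) → sum 7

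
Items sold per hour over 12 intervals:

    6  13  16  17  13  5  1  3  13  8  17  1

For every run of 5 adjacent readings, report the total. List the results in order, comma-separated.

[6, 13, 16, 17, 13] → sum 65
[13, 16, 17, 13, 5] → sum 64
[16, 17, 13, 5, 1] → sum 52
[17, 13, 5, 1, 3] → sum 39
[13, 5, 1, 3, 13] → sum 35
[5, 1, 3, 13, 8] → sum 30
[1, 3, 13, 8, 17] → sum 42
[3, 13, 8, 17, 1] → sum 42

65, 64, 52, 39, 35, 30, 42, 42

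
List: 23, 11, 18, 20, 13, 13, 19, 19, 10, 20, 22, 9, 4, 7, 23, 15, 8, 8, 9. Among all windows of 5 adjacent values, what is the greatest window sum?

[23, 11, 18, 20, 13] → sum 85
[11, 18, 20, 13, 13] → sum 75
[18, 20, 13, 13, 19] → sum 83
[20, 13, 13, 19, 19] → sum 84
[13, 13, 19, 19, 10] → sum 74
[13, 19, 19, 10, 20] → sum 81
[19, 19, 10, 20, 22] → sum 90
[19, 10, 20, 22, 9] → sum 80
[10, 20, 22, 9, 4] → sum 65
[20, 22, 9, 4, 7] → sum 62
[22, 9, 4, 7, 23] → sum 65
[9, 4, 7, 23, 15] → sum 58
[4, 7, 23, 15, 8] → sum 57
[7, 23, 15, 8, 8] → sum 61
[23, 15, 8, 8, 9] → sum 63
Greatest of these is 90.

90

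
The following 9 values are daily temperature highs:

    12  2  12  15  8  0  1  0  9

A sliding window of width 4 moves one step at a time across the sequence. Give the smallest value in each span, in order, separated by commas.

2, 2, 0, 0, 0, 0

[12, 2, 12, 15] → min 2
[2, 12, 15, 8] → min 2
[12, 15, 8, 0] → min 0
[15, 8, 0, 1] → min 0
[8, 0, 1, 0] → min 0
[0, 1, 0, 9] → min 0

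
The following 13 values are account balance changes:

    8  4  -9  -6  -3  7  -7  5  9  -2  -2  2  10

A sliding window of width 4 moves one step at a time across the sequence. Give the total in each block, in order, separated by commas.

-3, -14, -11, -9, 2, 14, 5, 10, 7, 8

(8, 4, -9, -6) → sum -3
(4, -9, -6, -3) → sum -14
(-9, -6, -3, 7) → sum -11
(-6, -3, 7, -7) → sum -9
(-3, 7, -7, 5) → sum 2
(7, -7, 5, 9) → sum 14
(-7, 5, 9, -2) → sum 5
(5, 9, -2, -2) → sum 10
(9, -2, -2, 2) → sum 7
(-2, -2, 2, 10) → sum 8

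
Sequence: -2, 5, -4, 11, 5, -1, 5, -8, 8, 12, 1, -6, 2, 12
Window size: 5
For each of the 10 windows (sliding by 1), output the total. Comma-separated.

15, 16, 16, 12, 9, 16, 18, 7, 17, 21

(-2, 5, -4, 11, 5) → sum 15
(5, -4, 11, 5, -1) → sum 16
(-4, 11, 5, -1, 5) → sum 16
(11, 5, -1, 5, -8) → sum 12
(5, -1, 5, -8, 8) → sum 9
(-1, 5, -8, 8, 12) → sum 16
(5, -8, 8, 12, 1) → sum 18
(-8, 8, 12, 1, -6) → sum 7
(8, 12, 1, -6, 2) → sum 17
(12, 1, -6, 2, 12) → sum 21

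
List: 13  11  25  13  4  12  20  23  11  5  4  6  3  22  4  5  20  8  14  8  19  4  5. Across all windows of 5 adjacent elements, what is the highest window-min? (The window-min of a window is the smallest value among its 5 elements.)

8

13 11 25 13 4 → min 4
11 25 13 4 12 → min 4
25 13 4 12 20 → min 4
13 4 12 20 23 → min 4
4 12 20 23 11 → min 4
12 20 23 11 5 → min 5
20 23 11 5 4 → min 4
23 11 5 4 6 → min 4
11 5 4 6 3 → min 3
5 4 6 3 22 → min 3
4 6 3 22 4 → min 3
6 3 22 4 5 → min 3
3 22 4 5 20 → min 3
22 4 5 20 8 → min 4
4 5 20 8 14 → min 4
5 20 8 14 8 → min 5
20 8 14 8 19 → min 8
8 14 8 19 4 → min 4
14 8 19 4 5 → min 4
Highest of these is 8.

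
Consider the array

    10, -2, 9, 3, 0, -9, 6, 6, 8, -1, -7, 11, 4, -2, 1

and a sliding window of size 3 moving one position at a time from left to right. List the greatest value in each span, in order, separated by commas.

Sliding a size-3 window across the 15 values:
(10, -2, 9) → max 10
(-2, 9, 3) → max 9
(9, 3, 0) → max 9
(3, 0, -9) → max 3
(0, -9, 6) → max 6
(-9, 6, 6) → max 6
(6, 6, 8) → max 8
(6, 8, -1) → max 8
(8, -1, -7) → max 8
(-1, -7, 11) → max 11
(-7, 11, 4) → max 11
(11, 4, -2) → max 11
(4, -2, 1) → max 4

10, 9, 9, 3, 6, 6, 8, 8, 8, 11, 11, 11, 4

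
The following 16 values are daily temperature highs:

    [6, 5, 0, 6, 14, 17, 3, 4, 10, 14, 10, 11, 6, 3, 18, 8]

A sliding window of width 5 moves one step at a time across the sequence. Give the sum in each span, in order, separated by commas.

(6, 5, 0, 6, 14) → sum 31
(5, 0, 6, 14, 17) → sum 42
(0, 6, 14, 17, 3) → sum 40
(6, 14, 17, 3, 4) → sum 44
(14, 17, 3, 4, 10) → sum 48
(17, 3, 4, 10, 14) → sum 48
(3, 4, 10, 14, 10) → sum 41
(4, 10, 14, 10, 11) → sum 49
(10, 14, 10, 11, 6) → sum 51
(14, 10, 11, 6, 3) → sum 44
(10, 11, 6, 3, 18) → sum 48
(11, 6, 3, 18, 8) → sum 46

31, 42, 40, 44, 48, 48, 41, 49, 51, 44, 48, 46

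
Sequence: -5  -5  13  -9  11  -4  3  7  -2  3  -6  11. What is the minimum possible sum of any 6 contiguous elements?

[-5, -5, 13, -9, 11, -4] → sum 1
[-5, 13, -9, 11, -4, 3] → sum 9
[13, -9, 11, -4, 3, 7] → sum 21
[-9, 11, -4, 3, 7, -2] → sum 6
[11, -4, 3, 7, -2, 3] → sum 18
[-4, 3, 7, -2, 3, -6] → sum 1
[3, 7, -2, 3, -6, 11] → sum 16
Minimum of these is 1.

1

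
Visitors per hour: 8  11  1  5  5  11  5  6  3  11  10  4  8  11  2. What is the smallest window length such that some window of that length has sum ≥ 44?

5

add 8: running sum 8 < 44
add 11: running sum 19 < 44
add 1: running sum 20 < 44
add 5: running sum 25 < 44
add 5: running sum 30 < 44
add 11: running sum 41 < 44
end 6: [8, 11, 1, 5, 5, 11, 5] sum 46, len 7
end 7: [11, 1, 5, 5, 11, 5, 6] sum 44, len 7
end 8: [11, 1, 5, 5, 11, 5, 6, 3] sum 47, len 8
end 9: [5, 5, 11, 5, 6, 3, 11] sum 46, len 7
end 10: [11, 5, 6, 3, 11, 10] sum 46, len 6
end 11: [11, 5, 6, 3, 11, 10, 4] sum 50, len 7
end 12: [5, 6, 3, 11, 10, 4, 8] sum 47, len 7
end 13: [11, 10, 4, 8, 11] sum 44, len 5
end 14: [11, 10, 4, 8, 11, 2] sum 46, len 6
Shortest qualifying length: 5.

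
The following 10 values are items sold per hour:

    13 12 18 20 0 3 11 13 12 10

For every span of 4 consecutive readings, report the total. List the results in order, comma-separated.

63, 50, 41, 34, 27, 39, 46

Sliding a size-4 window across the 10 values:
13 12 18 20 → sum 63
12 18 20 0 → sum 50
18 20 0 3 → sum 41
20 0 3 11 → sum 34
0 3 11 13 → sum 27
3 11 13 12 → sum 39
11 13 12 10 → sum 46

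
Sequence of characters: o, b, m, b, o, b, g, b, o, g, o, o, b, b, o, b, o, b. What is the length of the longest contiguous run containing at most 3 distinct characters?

add o: window [o] (1 distinct), len 1
add b: window [o, b] (2 distinct), len 2
add m: window [o, b, m] (3 distinct), len 3
add b: window [o, b, m, b] (3 distinct), len 4
add o: window [o, b, m, b, o] (3 distinct), len 5
add b: window [o, b, m, b, o, b] (3 distinct), len 6
add g: window [b, o, b, g] (3 distinct), len 4
add b: window [b, o, b, g, b] (3 distinct), len 5
add o: window [b, o, b, g, b, o] (3 distinct), len 6
add g: window [b, o, b, g, b, o, g] (3 distinct), len 7
add o: window [b, o, b, g, b, o, g, o] (3 distinct), len 8
add o: window [b, o, b, g, b, o, g, o, o] (3 distinct), len 9
add b: window [b, o, b, g, b, o, g, o, o, b] (3 distinct), len 10
add b: window [b, o, b, g, b, o, g, o, o, b, b] (3 distinct), len 11
add o: window [b, o, b, g, b, o, g, o, o, b, b, o] (3 distinct), len 12
add b: window [b, o, b, g, b, o, g, o, o, b, b, o, b] (3 distinct), len 13
add o: window [b, o, b, g, b, o, g, o, o, b, b, o, b, o] (3 distinct), len 14
add b: window [b, o, b, g, b, o, g, o, o, b, b, o, b, o, b] (3 distinct), len 15
Longest length with ≤3 distinct: 15.

15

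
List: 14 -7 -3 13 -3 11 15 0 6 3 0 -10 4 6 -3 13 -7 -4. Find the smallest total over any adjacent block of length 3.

Each size-3 window and its sum:
14 -7 -3 → sum 4
-7 -3 13 → sum 3
-3 13 -3 → sum 7
13 -3 11 → sum 21
-3 11 15 → sum 23
11 15 0 → sum 26
15 0 6 → sum 21
0 6 3 → sum 9
6 3 0 → sum 9
3 0 -10 → sum -7
0 -10 4 → sum -6
-10 4 6 → sum 0
4 6 -3 → sum 7
6 -3 13 → sum 16
-3 13 -7 → sum 3
13 -7 -4 → sum 2
Smallest of these is -7.

-7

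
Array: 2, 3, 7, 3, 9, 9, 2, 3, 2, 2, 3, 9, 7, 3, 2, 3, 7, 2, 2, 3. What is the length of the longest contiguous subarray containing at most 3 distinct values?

[2] 1 distinct, len 1
[2, 3] 2 distinct, len 2
[2, 3, 7] 3 distinct, len 3
[2, 3, 7, 3] 3 distinct, len 4
[3, 7, 3, 9] 3 distinct, len 4
[3, 7, 3, 9, 9] 3 distinct, len 5
[3, 9, 9, 2] 3 distinct, len 4
[3, 9, 9, 2, 3] 3 distinct, len 5
[3, 9, 9, 2, 3, 2] 3 distinct, len 6
[3, 9, 9, 2, 3, 2, 2] 3 distinct, len 7
[3, 9, 9, 2, 3, 2, 2, 3] 3 distinct, len 8
[3, 9, 9, 2, 3, 2, 2, 3, 9] 3 distinct, len 9
[3, 9, 7] 3 distinct, len 3
[3, 9, 7, 3] 3 distinct, len 4
[7, 3, 2] 3 distinct, len 3
[7, 3, 2, 3] 3 distinct, len 4
[7, 3, 2, 3, 7] 3 distinct, len 5
[7, 3, 2, 3, 7, 2] 3 distinct, len 6
[7, 3, 2, 3, 7, 2, 2] 3 distinct, len 7
[7, 3, 2, 3, 7, 2, 2, 3] 3 distinct, len 8
Longest length with ≤3 distinct: 9.

9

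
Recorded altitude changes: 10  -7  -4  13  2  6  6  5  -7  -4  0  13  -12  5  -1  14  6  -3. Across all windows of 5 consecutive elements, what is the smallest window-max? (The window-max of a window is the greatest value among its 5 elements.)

[10, -7, -4, 13, 2] → max 13
[-7, -4, 13, 2, 6] → max 13
[-4, 13, 2, 6, 6] → max 13
[13, 2, 6, 6, 5] → max 13
[2, 6, 6, 5, -7] → max 6
[6, 6, 5, -7, -4] → max 6
[6, 5, -7, -4, 0] → max 6
[5, -7, -4, 0, 13] → max 13
[-7, -4, 0, 13, -12] → max 13
[-4, 0, 13, -12, 5] → max 13
[0, 13, -12, 5, -1] → max 13
[13, -12, 5, -1, 14] → max 14
[-12, 5, -1, 14, 6] → max 14
[5, -1, 14, 6, -3] → max 14
Smallest of these is 6.

6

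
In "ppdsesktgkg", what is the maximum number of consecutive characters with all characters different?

[p] len 1
[p] len 1
[p, d] len 2
[p, d, s] len 3
[p, d, s, e] len 4
[e, s] len 2
[e, s, k] len 3
[e, s, k, t] len 4
[e, s, k, t, g] len 5
[t, g, k] len 3
[k, g] len 2
Longest all-distinct length: 5.

5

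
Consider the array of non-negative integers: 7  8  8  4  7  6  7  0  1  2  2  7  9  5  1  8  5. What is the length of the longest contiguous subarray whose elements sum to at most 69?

14

Extend to the right; shrink from the left whenever the sum exceeds 69:
add 7: [7] sum 7, len 1
add 8: [7, 8] sum 15, len 2
add 8: [7, 8, 8] sum 23, len 3
add 4: [7, 8, 8, 4] sum 27, len 4
add 7: [7, 8, 8, 4, 7] sum 34, len 5
add 6: [7, 8, 8, 4, 7, 6] sum 40, len 6
add 7: [7, 8, 8, 4, 7, 6, 7] sum 47, len 7
add 0: [7, 8, 8, 4, 7, 6, 7, 0] sum 47, len 8
add 1: [7, 8, 8, 4, 7, 6, 7, 0, 1] sum 48, len 9
add 2: [7, 8, 8, 4, 7, 6, 7, 0, 1, 2] sum 50, len 10
add 2: [7, 8, 8, 4, 7, 6, 7, 0, 1, 2, 2] sum 52, len 11
add 7: [7, 8, 8, 4, 7, 6, 7, 0, 1, 2, 2, 7] sum 59, len 12
add 9: [7, 8, 8, 4, 7, 6, 7, 0, 1, 2, 2, 7, 9] sum 68, len 13
add 5: [8, 8, 4, 7, 6, 7, 0, 1, 2, 2, 7, 9, 5] sum 66, len 13
add 1: [8, 8, 4, 7, 6, 7, 0, 1, 2, 2, 7, 9, 5, 1] sum 67, len 14
add 8: [8, 4, 7, 6, 7, 0, 1, 2, 2, 7, 9, 5, 1, 8] sum 67, len 14
add 5: [4, 7, 6, 7, 0, 1, 2, 2, 7, 9, 5, 1, 8, 5] sum 64, len 14
Longest length seen: 14.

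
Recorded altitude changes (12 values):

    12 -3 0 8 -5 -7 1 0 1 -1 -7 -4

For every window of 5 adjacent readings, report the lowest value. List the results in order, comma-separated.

-5, -7, -7, -7, -7, -7, -7, -7

(12, -3, 0, 8, -5) → min -5
(-3, 0, 8, -5, -7) → min -7
(0, 8, -5, -7, 1) → min -7
(8, -5, -7, 1, 0) → min -7
(-5, -7, 1, 0, 1) → min -7
(-7, 1, 0, 1, -1) → min -7
(1, 0, 1, -1, -7) → min -7
(0, 1, -1, -7, -4) → min -7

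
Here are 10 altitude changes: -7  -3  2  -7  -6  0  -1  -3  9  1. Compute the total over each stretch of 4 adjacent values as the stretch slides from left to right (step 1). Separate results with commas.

-7 -3 2 -7 → sum -15
-3 2 -7 -6 → sum -14
2 -7 -6 0 → sum -11
-7 -6 0 -1 → sum -14
-6 0 -1 -3 → sum -10
0 -1 -3 9 → sum 5
-1 -3 9 1 → sum 6

-15, -14, -11, -14, -10, 5, 6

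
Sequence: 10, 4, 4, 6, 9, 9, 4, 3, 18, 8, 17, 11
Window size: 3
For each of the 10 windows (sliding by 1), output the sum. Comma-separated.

18, 14, 19, 24, 22, 16, 25, 29, 43, 36

10 4 4 → sum 18
4 4 6 → sum 14
4 6 9 → sum 19
6 9 9 → sum 24
9 9 4 → sum 22
9 4 3 → sum 16
4 3 18 → sum 25
3 18 8 → sum 29
18 8 17 → sum 43
8 17 11 → sum 36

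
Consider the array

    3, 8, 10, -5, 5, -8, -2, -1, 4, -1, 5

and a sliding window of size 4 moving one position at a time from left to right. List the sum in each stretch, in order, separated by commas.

(3, 8, 10, -5) → sum 16
(8, 10, -5, 5) → sum 18
(10, -5, 5, -8) → sum 2
(-5, 5, -8, -2) → sum -10
(5, -8, -2, -1) → sum -6
(-8, -2, -1, 4) → sum -7
(-2, -1, 4, -1) → sum 0
(-1, 4, -1, 5) → sum 7

16, 18, 2, -10, -6, -7, 0, 7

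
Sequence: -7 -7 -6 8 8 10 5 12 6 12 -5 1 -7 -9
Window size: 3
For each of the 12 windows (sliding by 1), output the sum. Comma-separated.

-20, -5, 10, 26, 23, 27, 23, 30, 13, 8, -11, -15

Sliding a size-3 window across the 14 values:
[-7, -7, -6] → sum -20
[-7, -6, 8] → sum -5
[-6, 8, 8] → sum 10
[8, 8, 10] → sum 26
[8, 10, 5] → sum 23
[10, 5, 12] → sum 27
[5, 12, 6] → sum 23
[12, 6, 12] → sum 30
[6, 12, -5] → sum 13
[12, -5, 1] → sum 8
[-5, 1, -7] → sum -11
[1, -7, -9] → sum -15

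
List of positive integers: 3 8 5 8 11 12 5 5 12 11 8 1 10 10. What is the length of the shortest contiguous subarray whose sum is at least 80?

10

add 3: running sum 3 < 80
add 8: running sum 11 < 80
add 5: running sum 16 < 80
add 8: running sum 24 < 80
add 11: running sum 35 < 80
add 12: running sum 47 < 80
add 5: running sum 52 < 80
add 5: running sum 57 < 80
add 12: running sum 69 < 80
add 11: shortest ending here [3, 8, 5, 8, 11, 12, 5, 5, 12, 11] sum 80, len 10
add 8: shortest ending here [8, 5, 8, 11, 12, 5, 5, 12, 11, 8] sum 85, len 10
add 1: shortest ending here [8, 5, 8, 11, 12, 5, 5, 12, 11, 8, 1] sum 86, len 11
add 10: shortest ending here [8, 11, 12, 5, 5, 12, 11, 8, 1, 10] sum 83, len 10
add 10: shortest ending here [11, 12, 5, 5, 12, 11, 8, 1, 10, 10] sum 85, len 10
Shortest qualifying length: 10.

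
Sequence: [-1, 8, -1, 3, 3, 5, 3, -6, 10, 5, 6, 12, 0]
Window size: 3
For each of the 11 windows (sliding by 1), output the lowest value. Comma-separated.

-1, -1, -1, 3, 3, -6, -6, -6, 5, 5, 0

[-1, 8, -1] → min -1
[8, -1, 3] → min -1
[-1, 3, 3] → min -1
[3, 3, 5] → min 3
[3, 5, 3] → min 3
[5, 3, -6] → min -6
[3, -6, 10] → min -6
[-6, 10, 5] → min -6
[10, 5, 6] → min 5
[5, 6, 12] → min 5
[6, 12, 0] → min 0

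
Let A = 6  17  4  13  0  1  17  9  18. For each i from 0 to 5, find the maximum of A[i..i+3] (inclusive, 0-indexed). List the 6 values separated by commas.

[6, 17, 4, 13] → max 17
[17, 4, 13, 0] → max 17
[4, 13, 0, 1] → max 13
[13, 0, 1, 17] → max 17
[0, 1, 17, 9] → max 17
[1, 17, 9, 18] → max 18

17, 17, 13, 17, 17, 18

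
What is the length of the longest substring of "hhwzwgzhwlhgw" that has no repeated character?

add h: [h] len 1
add h (repeat h, move left end past it): [h] len 1
add w: [h, w] len 2
add z: [h, w, z] len 3
add w (repeat w, move left end past it): [z, w] len 2
add g: [z, w, g] len 3
add z (repeat z, move left end past it): [w, g, z] len 3
add h: [w, g, z, h] len 4
add w (repeat w, move left end past it): [g, z, h, w] len 4
add l: [g, z, h, w, l] len 5
add h (repeat h, move left end past it): [w, l, h] len 3
add g: [w, l, h, g] len 4
add w (repeat w, move left end past it): [l, h, g, w] len 4
Longest all-distinct length: 5.

5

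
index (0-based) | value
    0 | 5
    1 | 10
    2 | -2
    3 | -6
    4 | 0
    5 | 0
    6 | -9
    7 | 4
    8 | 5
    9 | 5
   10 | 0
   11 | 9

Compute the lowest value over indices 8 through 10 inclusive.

0

Elements at indices 8..10: 5, 5, 0
min(5, 5, 0) = 0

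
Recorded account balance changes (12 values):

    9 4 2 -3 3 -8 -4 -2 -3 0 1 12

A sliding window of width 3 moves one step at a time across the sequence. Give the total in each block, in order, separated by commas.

15, 3, 2, -8, -9, -14, -9, -5, -2, 13

9 4 2 → sum 15
4 2 -3 → sum 3
2 -3 3 → sum 2
-3 3 -8 → sum -8
3 -8 -4 → sum -9
-8 -4 -2 → sum -14
-4 -2 -3 → sum -9
-2 -3 0 → sum -5
-3 0 1 → sum -2
0 1 12 → sum 13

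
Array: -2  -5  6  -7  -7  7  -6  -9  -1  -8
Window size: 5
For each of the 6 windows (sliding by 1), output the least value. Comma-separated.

-7, -7, -7, -9, -9, -9

Sliding a size-5 window across the 10 values:
(-2, -5, 6, -7, -7) → min -7
(-5, 6, -7, -7, 7) → min -7
(6, -7, -7, 7, -6) → min -7
(-7, -7, 7, -6, -9) → min -9
(-7, 7, -6, -9, -1) → min -9
(7, -6, -9, -1, -8) → min -9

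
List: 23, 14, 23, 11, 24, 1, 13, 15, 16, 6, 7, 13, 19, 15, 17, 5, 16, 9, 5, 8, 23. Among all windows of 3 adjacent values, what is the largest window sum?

Each size-3 window and its sum:
23 14 23 → sum 60
14 23 11 → sum 48
23 11 24 → sum 58
11 24 1 → sum 36
24 1 13 → sum 38
1 13 15 → sum 29
13 15 16 → sum 44
15 16 6 → sum 37
16 6 7 → sum 29
6 7 13 → sum 26
7 13 19 → sum 39
13 19 15 → sum 47
19 15 17 → sum 51
15 17 5 → sum 37
17 5 16 → sum 38
5 16 9 → sum 30
16 9 5 → sum 30
9 5 8 → sum 22
5 8 23 → sum 36
Largest of these is 60.

60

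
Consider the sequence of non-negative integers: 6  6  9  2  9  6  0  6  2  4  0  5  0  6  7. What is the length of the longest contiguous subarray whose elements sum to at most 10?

4

add 6: [6] sum 6, len 1
add 6: [6] sum 6, len 1
add 9: [9] sum 9, len 1
add 2: [2] sum 2, len 1
add 9: [9] sum 9, len 1
add 6: [6] sum 6, len 1
add 0: [6, 0] sum 6, len 2
add 6: [0, 6] sum 6, len 2
add 2: [0, 6, 2] sum 8, len 3
add 4: [2, 4] sum 6, len 2
add 0: [2, 4, 0] sum 6, len 3
add 5: [4, 0, 5] sum 9, len 3
add 0: [4, 0, 5, 0] sum 9, len 4
add 6: [0, 6] sum 6, len 2
add 7: [7] sum 7, len 1
Longest length seen: 4.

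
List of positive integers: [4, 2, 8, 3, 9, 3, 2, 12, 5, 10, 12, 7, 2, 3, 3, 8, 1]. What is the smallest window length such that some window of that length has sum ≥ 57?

add 4: running sum 4 < 57
add 2: running sum 6 < 57
add 8: running sum 14 < 57
add 3: running sum 17 < 57
add 9: running sum 26 < 57
add 3: running sum 29 < 57
add 2: running sum 31 < 57
add 12: running sum 43 < 57
add 5: running sum 48 < 57
end 9: [4, 2, 8, 3, 9, 3, 2, 12, 5, 10] sum 58, len 10
end 10: [8, 3, 9, 3, 2, 12, 5, 10, 12] sum 64, len 9
end 11: [9, 3, 2, 12, 5, 10, 12, 7] sum 60, len 8
end 12: [9, 3, 2, 12, 5, 10, 12, 7, 2] sum 62, len 9
end 13: [9, 3, 2, 12, 5, 10, 12, 7, 2, 3] sum 65, len 10
end 14: [3, 2, 12, 5, 10, 12, 7, 2, 3, 3] sum 59, len 10
end 15: [12, 5, 10, 12, 7, 2, 3, 3, 8] sum 62, len 9
end 16: [12, 5, 10, 12, 7, 2, 3, 3, 8, 1] sum 63, len 10
Shortest qualifying length: 8.

8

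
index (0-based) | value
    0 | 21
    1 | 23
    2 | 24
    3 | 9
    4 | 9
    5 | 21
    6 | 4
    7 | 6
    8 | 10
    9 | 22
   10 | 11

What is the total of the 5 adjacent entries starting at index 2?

Elements at indices 2..6: 24, 9, 9, 21, 4
sum(24, 9, 9, 21, 4) = 67

67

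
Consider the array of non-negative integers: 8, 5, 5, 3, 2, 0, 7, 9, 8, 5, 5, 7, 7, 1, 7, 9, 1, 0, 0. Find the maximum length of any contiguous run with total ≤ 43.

[8] sum 8 len 1
[8, 5] sum 13 len 2
[8, 5, 5] sum 18 len 3
[8, 5, 5, 3] sum 21 len 4
[8, 5, 5, 3, 2] sum 23 len 5
[8, 5, 5, 3, 2, 0] sum 23 len 6
[8, 5, 5, 3, 2, 0, 7] sum 30 len 7
[8, 5, 5, 3, 2, 0, 7, 9] sum 39 len 8
[5, 5, 3, 2, 0, 7, 9, 8] sum 39 len 8
[5, 3, 2, 0, 7, 9, 8, 5] sum 39 len 8
[3, 2, 0, 7, 9, 8, 5, 5] sum 39 len 8
[2, 0, 7, 9, 8, 5, 5, 7] sum 43 len 8
[9, 8, 5, 5, 7, 7] sum 41 len 6
[9, 8, 5, 5, 7, 7, 1] sum 42 len 7
[8, 5, 5, 7, 7, 1, 7] sum 40 len 7
[5, 5, 7, 7, 1, 7, 9] sum 41 len 7
[5, 5, 7, 7, 1, 7, 9, 1] sum 42 len 8
[5, 5, 7, 7, 1, 7, 9, 1, 0] sum 42 len 9
[5, 5, 7, 7, 1, 7, 9, 1, 0, 0] sum 42 len 10
Longest length seen: 10.

10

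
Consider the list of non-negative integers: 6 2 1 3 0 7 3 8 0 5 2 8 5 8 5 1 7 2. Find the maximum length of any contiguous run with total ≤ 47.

[6] sum 6 len 1
[6, 2] sum 8 len 2
[6, 2, 1] sum 9 len 3
[6, 2, 1, 3] sum 12 len 4
[6, 2, 1, 3, 0] sum 12 len 5
[6, 2, 1, 3, 0, 7] sum 19 len 6
[6, 2, 1, 3, 0, 7, 3] sum 22 len 7
[6, 2, 1, 3, 0, 7, 3, 8] sum 30 len 8
[6, 2, 1, 3, 0, 7, 3, 8, 0] sum 30 len 9
[6, 2, 1, 3, 0, 7, 3, 8, 0, 5] sum 35 len 10
[6, 2, 1, 3, 0, 7, 3, 8, 0, 5, 2] sum 37 len 11
[6, 2, 1, 3, 0, 7, 3, 8, 0, 5, 2, 8] sum 45 len 12
[2, 1, 3, 0, 7, 3, 8, 0, 5, 2, 8, 5] sum 44 len 12
[0, 7, 3, 8, 0, 5, 2, 8, 5, 8] sum 46 len 10
[3, 8, 0, 5, 2, 8, 5, 8, 5] sum 44 len 9
[3, 8, 0, 5, 2, 8, 5, 8, 5, 1] sum 45 len 10
[0, 5, 2, 8, 5, 8, 5, 1, 7] sum 41 len 9
[0, 5, 2, 8, 5, 8, 5, 1, 7, 2] sum 43 len 10
Longest length seen: 12.

12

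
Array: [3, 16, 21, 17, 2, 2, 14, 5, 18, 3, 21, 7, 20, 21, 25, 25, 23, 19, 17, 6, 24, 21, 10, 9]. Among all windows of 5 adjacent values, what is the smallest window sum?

40

3 16 21 17 2 → sum 59
16 21 17 2 2 → sum 58
21 17 2 2 14 → sum 56
17 2 2 14 5 → sum 40
2 2 14 5 18 → sum 41
2 14 5 18 3 → sum 42
14 5 18 3 21 → sum 61
5 18 3 21 7 → sum 54
18 3 21 7 20 → sum 69
3 21 7 20 21 → sum 72
21 7 20 21 25 → sum 94
7 20 21 25 25 → sum 98
20 21 25 25 23 → sum 114
21 25 25 23 19 → sum 113
25 25 23 19 17 → sum 109
25 23 19 17 6 → sum 90
23 19 17 6 24 → sum 89
19 17 6 24 21 → sum 87
17 6 24 21 10 → sum 78
6 24 21 10 9 → sum 70
Smallest of these is 40.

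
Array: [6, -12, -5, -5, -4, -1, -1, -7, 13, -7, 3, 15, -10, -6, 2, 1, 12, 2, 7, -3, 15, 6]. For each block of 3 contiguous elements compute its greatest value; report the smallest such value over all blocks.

-5

[6, -12, -5] → max 6
[-12, -5, -5] → max -5
[-5, -5, -4] → max -4
[-5, -4, -1] → max -1
[-4, -1, -1] → max -1
[-1, -1, -7] → max -1
[-1, -7, 13] → max 13
[-7, 13, -7] → max 13
[13, -7, 3] → max 13
[-7, 3, 15] → max 15
[3, 15, -10] → max 15
[15, -10, -6] → max 15
[-10, -6, 2] → max 2
[-6, 2, 1] → max 2
[2, 1, 12] → max 12
[1, 12, 2] → max 12
[12, 2, 7] → max 12
[2, 7, -3] → max 7
[7, -3, 15] → max 15
[-3, 15, 6] → max 15
Smallest of these is -5.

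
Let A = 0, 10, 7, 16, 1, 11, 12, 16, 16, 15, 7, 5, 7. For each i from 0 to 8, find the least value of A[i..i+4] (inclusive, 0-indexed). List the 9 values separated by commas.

[0, 10, 7, 16, 1] → min 0
[10, 7, 16, 1, 11] → min 1
[7, 16, 1, 11, 12] → min 1
[16, 1, 11, 12, 16] → min 1
[1, 11, 12, 16, 16] → min 1
[11, 12, 16, 16, 15] → min 11
[12, 16, 16, 15, 7] → min 7
[16, 16, 15, 7, 5] → min 5
[16, 15, 7, 5, 7] → min 5

0, 1, 1, 1, 1, 11, 7, 5, 5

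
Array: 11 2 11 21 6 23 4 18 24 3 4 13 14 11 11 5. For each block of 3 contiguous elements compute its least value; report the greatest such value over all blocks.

11

[11, 2, 11] → min 2
[2, 11, 21] → min 2
[11, 21, 6] → min 6
[21, 6, 23] → min 6
[6, 23, 4] → min 4
[23, 4, 18] → min 4
[4, 18, 24] → min 4
[18, 24, 3] → min 3
[24, 3, 4] → min 3
[3, 4, 13] → min 3
[4, 13, 14] → min 4
[13, 14, 11] → min 11
[14, 11, 11] → min 11
[11, 11, 5] → min 5
Greatest of these is 11.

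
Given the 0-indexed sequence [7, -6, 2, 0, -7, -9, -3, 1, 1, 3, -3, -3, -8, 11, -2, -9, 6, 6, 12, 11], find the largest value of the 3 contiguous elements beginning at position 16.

Elements at indices 16..18: 6, 6, 12
max(6, 6, 12) = 12

12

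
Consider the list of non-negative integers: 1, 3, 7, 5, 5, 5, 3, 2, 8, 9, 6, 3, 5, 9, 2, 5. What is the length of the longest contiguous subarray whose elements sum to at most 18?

4

→ 1: sum 1, len 1
→ 3: sum 4, len 2
→ 7: sum 11, len 3
→ 5: sum 16, len 4
→ 5 (dropped 1, 3): sum 17, len 3
→ 5 (dropped 7): sum 15, len 3
→ 3: sum 18, len 4
→ 2 (dropped 5): sum 15, len 4
→ 8 (dropped 5): sum 18, len 4
→ 9 (dropped 5, 3, 2): sum 17, len 2
→ 6 (dropped 8): sum 15, len 2
→ 3: sum 18, len 3
→ 5 (dropped 9): sum 14, len 3
→ 9 (dropped 6): sum 17, len 3
→ 2 (dropped 3): sum 16, len 3
→ 5 (dropped 5): sum 16, len 3
Longest length seen: 4.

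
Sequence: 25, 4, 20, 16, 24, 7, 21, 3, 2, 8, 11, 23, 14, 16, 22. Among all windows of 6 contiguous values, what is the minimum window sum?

Window sums for each of the 10 positions:
[25, 4, 20, 16, 24, 7] → sum 96
[4, 20, 16, 24, 7, 21] → sum 92
[20, 16, 24, 7, 21, 3] → sum 91
[16, 24, 7, 21, 3, 2] → sum 73
[24, 7, 21, 3, 2, 8] → sum 65
[7, 21, 3, 2, 8, 11] → sum 52
[21, 3, 2, 8, 11, 23] → sum 68
[3, 2, 8, 11, 23, 14] → sum 61
[2, 8, 11, 23, 14, 16] → sum 74
[8, 11, 23, 14, 16, 22] → sum 94
Minimum of these is 52.

52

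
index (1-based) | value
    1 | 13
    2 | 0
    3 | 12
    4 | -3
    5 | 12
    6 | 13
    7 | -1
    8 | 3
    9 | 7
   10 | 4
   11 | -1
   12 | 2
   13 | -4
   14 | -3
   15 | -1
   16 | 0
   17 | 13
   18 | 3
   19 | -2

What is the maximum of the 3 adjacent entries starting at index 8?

7

Elements at indices 8..10: 3, 7, 4
max(3, 7, 4) = 7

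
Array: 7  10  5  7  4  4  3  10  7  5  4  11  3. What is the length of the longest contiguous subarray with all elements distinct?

6

add 7: [7] len 1
add 10: [7, 10] len 2
add 5: [7, 10, 5] len 3
add 7 (repeat 7, move left end past it): [10, 5, 7] len 3
add 4: [10, 5, 7, 4] len 4
add 4 (repeat 4, move left end past it): [4] len 1
add 3: [4, 3] len 2
add 10: [4, 3, 10] len 3
add 7: [4, 3, 10, 7] len 4
add 5: [4, 3, 10, 7, 5] len 5
add 4 (repeat 4, move left end past it): [3, 10, 7, 5, 4] len 5
add 11: [3, 10, 7, 5, 4, 11] len 6
add 3 (repeat 3, move left end past it): [10, 7, 5, 4, 11, 3] len 6
Longest all-distinct length: 6.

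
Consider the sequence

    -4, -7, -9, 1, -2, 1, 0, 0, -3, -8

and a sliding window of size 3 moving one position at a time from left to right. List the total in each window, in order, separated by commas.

-20, -15, -10, 0, -1, 1, -3, -11

(-4, -7, -9) → sum -20
(-7, -9, 1) → sum -15
(-9, 1, -2) → sum -10
(1, -2, 1) → sum 0
(-2, 1, 0) → sum -1
(1, 0, 0) → sum 1
(0, 0, -3) → sum -3
(0, -3, -8) → sum -11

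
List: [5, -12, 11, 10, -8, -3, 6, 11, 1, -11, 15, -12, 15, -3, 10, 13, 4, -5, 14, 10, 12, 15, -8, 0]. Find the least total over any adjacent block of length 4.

(5, -12, 11, 10) → sum 14
(-12, 11, 10, -8) → sum 1
(11, 10, -8, -3) → sum 10
(10, -8, -3, 6) → sum 5
(-8, -3, 6, 11) → sum 6
(-3, 6, 11, 1) → sum 15
(6, 11, 1, -11) → sum 7
(11, 1, -11, 15) → sum 16
(1, -11, 15, -12) → sum -7
(-11, 15, -12, 15) → sum 7
(15, -12, 15, -3) → sum 15
(-12, 15, -3, 10) → sum 10
(15, -3, 10, 13) → sum 35
(-3, 10, 13, 4) → sum 24
(10, 13, 4, -5) → sum 22
(13, 4, -5, 14) → sum 26
(4, -5, 14, 10) → sum 23
(-5, 14, 10, 12) → sum 31
(14, 10, 12, 15) → sum 51
(10, 12, 15, -8) → sum 29
(12, 15, -8, 0) → sum 19
Least of these is -7.

-7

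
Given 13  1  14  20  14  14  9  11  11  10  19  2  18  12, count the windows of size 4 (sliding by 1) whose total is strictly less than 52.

(13, 1, 14, 20) → sum 48  < 52 ✓
(1, 14, 20, 14) → sum 49  < 52 ✓
(14, 20, 14, 14) → sum 62
(20, 14, 14, 9) → sum 57
(14, 14, 9, 11) → sum 48  < 52 ✓
(14, 9, 11, 11) → sum 45  < 52 ✓
(9, 11, 11, 10) → sum 41  < 52 ✓
(11, 11, 10, 19) → sum 51  < 52 ✓
(11, 10, 19, 2) → sum 42  < 52 ✓
(10, 19, 2, 18) → sum 49  < 52 ✓
(19, 2, 18, 12) → sum 51  < 52 ✓
9 windows satisfy the condition.

9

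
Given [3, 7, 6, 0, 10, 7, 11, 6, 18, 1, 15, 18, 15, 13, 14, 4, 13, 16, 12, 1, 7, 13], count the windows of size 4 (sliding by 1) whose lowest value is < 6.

[3, 7, 6, 0] → min 0  < 6 ✓
[7, 6, 0, 10] → min 0  < 6 ✓
[6, 0, 10, 7] → min 0  < 6 ✓
[0, 10, 7, 11] → min 0  < 6 ✓
[10, 7, 11, 6] → min 6
[7, 11, 6, 18] → min 6
[11, 6, 18, 1] → min 1  < 6 ✓
[6, 18, 1, 15] → min 1  < 6 ✓
[18, 1, 15, 18] → min 1  < 6 ✓
[1, 15, 18, 15] → min 1  < 6 ✓
[15, 18, 15, 13] → min 13
[18, 15, 13, 14] → min 13
[15, 13, 14, 4] → min 4  < 6 ✓
[13, 14, 4, 13] → min 4  < 6 ✓
[14, 4, 13, 16] → min 4  < 6 ✓
[4, 13, 16, 12] → min 4  < 6 ✓
[13, 16, 12, 1] → min 1  < 6 ✓
[16, 12, 1, 7] → min 1  < 6 ✓
[12, 1, 7, 13] → min 1  < 6 ✓
15 windows satisfy the condition.

15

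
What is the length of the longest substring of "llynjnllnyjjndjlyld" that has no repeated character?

[l] len 1
[l] len 1
[l, y] len 2
[l, y, n] len 3
[l, y, n, j] len 4
[j, n] len 2
[j, n, l] len 3
[l] len 1
[l, n] len 2
[l, n, y] len 3
[l, n, y, j] len 4
[j] len 1
[j, n] len 2
[j, n, d] len 3
[n, d, j] len 3
[n, d, j, l] len 4
[n, d, j, l, y] len 5
[y, l] len 2
[y, l, d] len 3
Longest all-distinct length: 5.

5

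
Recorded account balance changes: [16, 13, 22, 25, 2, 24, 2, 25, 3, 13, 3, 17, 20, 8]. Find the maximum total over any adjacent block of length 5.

16 13 22 25 2 → sum 78
13 22 25 2 24 → sum 86
22 25 2 24 2 → sum 75
25 2 24 2 25 → sum 78
2 24 2 25 3 → sum 56
24 2 25 3 13 → sum 67
2 25 3 13 3 → sum 46
25 3 13 3 17 → sum 61
3 13 3 17 20 → sum 56
13 3 17 20 8 → sum 61
Maximum of these is 86.

86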